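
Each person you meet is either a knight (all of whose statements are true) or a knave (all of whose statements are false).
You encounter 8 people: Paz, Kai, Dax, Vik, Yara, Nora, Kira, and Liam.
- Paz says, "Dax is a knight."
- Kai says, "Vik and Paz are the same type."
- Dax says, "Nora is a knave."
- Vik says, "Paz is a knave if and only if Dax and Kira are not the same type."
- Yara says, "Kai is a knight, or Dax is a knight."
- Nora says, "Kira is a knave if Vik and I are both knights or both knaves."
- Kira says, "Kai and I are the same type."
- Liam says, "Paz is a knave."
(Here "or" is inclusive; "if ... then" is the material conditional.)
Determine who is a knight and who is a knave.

Paz is a knave, Kai is a knight, Dax is a knave, Vik is a knave, Yara is a knight, Nora is a knight, Kira is a knave, and Liam is a knight.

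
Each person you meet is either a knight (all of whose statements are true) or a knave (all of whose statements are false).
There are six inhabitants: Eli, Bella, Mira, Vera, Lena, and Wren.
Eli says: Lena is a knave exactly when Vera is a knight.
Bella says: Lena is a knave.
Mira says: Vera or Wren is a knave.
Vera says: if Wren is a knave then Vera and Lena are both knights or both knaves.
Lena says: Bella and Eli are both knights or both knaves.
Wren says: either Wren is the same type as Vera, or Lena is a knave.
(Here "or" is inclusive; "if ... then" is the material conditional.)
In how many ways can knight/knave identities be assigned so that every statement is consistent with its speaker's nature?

2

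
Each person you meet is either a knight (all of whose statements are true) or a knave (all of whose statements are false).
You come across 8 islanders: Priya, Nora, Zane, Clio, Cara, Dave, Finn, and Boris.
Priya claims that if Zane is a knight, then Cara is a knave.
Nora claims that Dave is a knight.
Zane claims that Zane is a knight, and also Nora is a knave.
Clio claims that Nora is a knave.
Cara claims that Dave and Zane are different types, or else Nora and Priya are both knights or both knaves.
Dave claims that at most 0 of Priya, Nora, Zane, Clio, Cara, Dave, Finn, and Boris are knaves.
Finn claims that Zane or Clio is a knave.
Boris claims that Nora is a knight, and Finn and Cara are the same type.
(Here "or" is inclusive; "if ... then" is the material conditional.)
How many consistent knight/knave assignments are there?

2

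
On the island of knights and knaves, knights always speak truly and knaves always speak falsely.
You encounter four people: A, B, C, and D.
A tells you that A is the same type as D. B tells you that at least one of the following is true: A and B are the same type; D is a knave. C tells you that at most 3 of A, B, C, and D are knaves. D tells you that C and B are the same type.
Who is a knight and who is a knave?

A is a knight, B is a knight, C is a knight, and D is a knight.

A is a knight, and the claim "A is the same type as D" is indeed True.
B is a knight, and the claim "at least one of the following is true: A and B are the same type; D is a knave" is indeed True.
As a knight, C's statement "at most 3 of A, B, C, and D are knaves" should be True; it is.
As a knight, D's statement "C and B are the same type" should be True; it is.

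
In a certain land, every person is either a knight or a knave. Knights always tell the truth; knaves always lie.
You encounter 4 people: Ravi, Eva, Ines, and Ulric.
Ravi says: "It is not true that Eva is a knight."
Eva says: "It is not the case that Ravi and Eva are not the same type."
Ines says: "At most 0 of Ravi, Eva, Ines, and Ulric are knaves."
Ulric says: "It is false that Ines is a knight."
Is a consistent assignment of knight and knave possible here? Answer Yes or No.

Yes

One consistent assignment: Ravi=knight, Eva=knave, Ines=knave, Ulric=knight.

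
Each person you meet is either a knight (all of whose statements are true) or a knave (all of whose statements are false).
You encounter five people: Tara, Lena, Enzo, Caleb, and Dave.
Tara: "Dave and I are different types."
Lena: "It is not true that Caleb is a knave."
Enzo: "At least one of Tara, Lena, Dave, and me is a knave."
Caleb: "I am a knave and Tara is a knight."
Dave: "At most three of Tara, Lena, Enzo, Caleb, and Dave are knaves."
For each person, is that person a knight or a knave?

Since Tara is a knave, "Dave and I are different types" needs to be false, which holds.
Lena is a knave, so "it is not true that Caleb is a knave" must be false — and it is.
Enzo (knight): "at least one of Tara, Lena, Dave, and me is a knave" — True. ✓
Since Caleb is a knave, "I am a knave and Tara is a knight" needs to be false, which holds.
Dave (knave): "at most three of Tara, Lena, Enzo, Caleb, and Dave are knaves" — false. ✓

Knights: Enzo. Knaves: Tara, Lena, Caleb, and Dave.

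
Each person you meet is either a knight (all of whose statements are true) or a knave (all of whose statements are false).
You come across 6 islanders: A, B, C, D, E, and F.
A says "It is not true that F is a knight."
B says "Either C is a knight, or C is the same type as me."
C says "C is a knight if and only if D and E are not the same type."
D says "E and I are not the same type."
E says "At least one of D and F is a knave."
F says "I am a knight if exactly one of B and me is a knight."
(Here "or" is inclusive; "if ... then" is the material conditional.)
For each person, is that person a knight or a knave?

A is a knave, B is a knight, C is a knight, D is a knight, E is a knave, and F is a knight.

A is a knave, and the claim "it is not true that F is a knight" is indeed False.
Since B is a knight, "either C is a knight, or C is the same type as me" needs to be True, which holds.
C (knight): "C is a knight if and only if D and E are not the same type" — True. ✓
D is a knight, and the claim "E and I are not the same type" is indeed True.
E is a knave, so "at least one of D and F is a knave" must be False — and it is.
F is a knight, so "I am a knight if exactly one of B and me is a knight" must be True — and it is.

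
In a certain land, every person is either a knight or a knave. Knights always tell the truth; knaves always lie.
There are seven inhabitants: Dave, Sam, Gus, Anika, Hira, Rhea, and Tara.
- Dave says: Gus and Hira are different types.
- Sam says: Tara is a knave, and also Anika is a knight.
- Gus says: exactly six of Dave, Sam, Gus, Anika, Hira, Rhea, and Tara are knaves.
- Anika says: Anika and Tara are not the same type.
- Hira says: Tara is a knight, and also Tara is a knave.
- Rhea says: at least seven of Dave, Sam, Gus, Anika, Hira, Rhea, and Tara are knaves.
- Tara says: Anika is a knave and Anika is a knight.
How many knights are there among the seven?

2

The unique consistent assignment is Dave=knave, Sam=knight, Gus=knave, Anika=knight, Hira=knave, Rhea=knave, Tara=knave.
That has 2 knights.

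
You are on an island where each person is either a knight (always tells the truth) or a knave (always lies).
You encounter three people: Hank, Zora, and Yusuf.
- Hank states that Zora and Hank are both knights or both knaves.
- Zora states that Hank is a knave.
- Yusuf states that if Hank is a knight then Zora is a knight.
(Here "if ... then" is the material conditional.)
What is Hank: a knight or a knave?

Consistent assignments: {Hank=knave, Zora=knight, Yusuf=knight}
In every consistent assignment, Hank is a knave.

Hank is a knave.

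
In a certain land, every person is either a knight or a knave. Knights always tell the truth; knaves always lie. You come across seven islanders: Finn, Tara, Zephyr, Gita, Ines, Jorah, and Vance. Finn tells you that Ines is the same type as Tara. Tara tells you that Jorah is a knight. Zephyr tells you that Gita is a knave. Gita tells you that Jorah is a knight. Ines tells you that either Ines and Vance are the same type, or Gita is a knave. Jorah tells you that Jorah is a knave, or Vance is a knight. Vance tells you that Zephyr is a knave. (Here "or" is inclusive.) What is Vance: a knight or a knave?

Consistent assignments: {Finn=knight, Tara=knight, Zephyr=knave, Gita=knight, Ines=knight, Jorah=knight, Vance=knight}; {Finn=knave, Tara=knight, Zephyr=knave, Gita=knight, Ines=knave, Jorah=knight, Vance=knight}
In every consistent assignment, Vance is a knight.

Vance is a knight.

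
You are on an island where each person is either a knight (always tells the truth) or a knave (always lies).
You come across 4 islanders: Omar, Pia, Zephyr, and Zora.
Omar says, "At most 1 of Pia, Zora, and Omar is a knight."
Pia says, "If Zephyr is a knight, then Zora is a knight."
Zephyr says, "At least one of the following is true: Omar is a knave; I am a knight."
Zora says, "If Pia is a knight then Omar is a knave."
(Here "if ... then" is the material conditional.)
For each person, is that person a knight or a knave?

Omar is a knave, and the claim "at most 1 of Pia, Zora, and Omar is a knight" is indeed False.
Pia is a knight; "if Zephyr is a knight, then Zora is a knight" is True, as required.
Zephyr is a knight; "at least one of the following is true: Omar is a knave; I am a knight" is True, as required.
Zora (knight): "if Pia is a knight then Omar is a knave" — True. ✓

Omar is a knave, Pia is a knight, Zephyr is a knight, and Zora is a knight.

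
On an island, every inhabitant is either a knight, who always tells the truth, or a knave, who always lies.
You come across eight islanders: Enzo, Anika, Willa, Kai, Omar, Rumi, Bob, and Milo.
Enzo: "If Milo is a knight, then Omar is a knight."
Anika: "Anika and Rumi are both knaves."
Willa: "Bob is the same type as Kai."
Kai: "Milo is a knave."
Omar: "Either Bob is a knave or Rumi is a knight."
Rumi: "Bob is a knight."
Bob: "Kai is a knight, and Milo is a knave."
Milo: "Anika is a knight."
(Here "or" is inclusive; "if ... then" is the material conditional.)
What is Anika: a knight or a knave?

Anika is a knave.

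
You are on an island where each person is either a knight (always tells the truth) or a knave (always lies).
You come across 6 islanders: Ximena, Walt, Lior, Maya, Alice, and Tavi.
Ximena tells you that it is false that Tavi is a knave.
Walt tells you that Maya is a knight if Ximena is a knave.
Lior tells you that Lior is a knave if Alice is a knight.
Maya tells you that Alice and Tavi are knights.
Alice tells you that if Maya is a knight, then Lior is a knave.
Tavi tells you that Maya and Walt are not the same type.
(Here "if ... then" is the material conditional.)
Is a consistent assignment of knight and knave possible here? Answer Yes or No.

No

Checking all 64 assignments, each has at least one speaker whose statement's truth value contradicts their type.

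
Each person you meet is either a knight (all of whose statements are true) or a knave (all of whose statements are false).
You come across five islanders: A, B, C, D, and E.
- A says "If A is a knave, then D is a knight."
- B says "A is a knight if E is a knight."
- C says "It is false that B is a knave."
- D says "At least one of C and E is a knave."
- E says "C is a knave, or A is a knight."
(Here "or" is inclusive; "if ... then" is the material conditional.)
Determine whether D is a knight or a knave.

D is a knave.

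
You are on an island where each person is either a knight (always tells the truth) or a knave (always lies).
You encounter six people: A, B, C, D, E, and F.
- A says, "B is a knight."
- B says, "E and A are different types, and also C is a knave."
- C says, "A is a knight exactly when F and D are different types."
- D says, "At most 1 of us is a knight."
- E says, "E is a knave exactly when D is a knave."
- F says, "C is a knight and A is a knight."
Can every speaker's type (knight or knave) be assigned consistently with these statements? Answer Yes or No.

Yes

One consistent assignment: A=knave, B=knave, C=knave, D=knight, E=knave, F=knave.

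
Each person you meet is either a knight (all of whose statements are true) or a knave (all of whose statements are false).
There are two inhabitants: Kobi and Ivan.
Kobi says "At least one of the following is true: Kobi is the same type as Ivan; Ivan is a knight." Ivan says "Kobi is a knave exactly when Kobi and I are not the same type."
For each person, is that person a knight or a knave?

Kobi is a knight and Ivan is a knight.

Kobi is a knight; "at least one of the following is true: Kobi is the same type as Ivan; Ivan is a knight" is true, as required.
Ivan (knight): "Kobi is a knave exactly when Kobi and I are not the same type" — true. ✓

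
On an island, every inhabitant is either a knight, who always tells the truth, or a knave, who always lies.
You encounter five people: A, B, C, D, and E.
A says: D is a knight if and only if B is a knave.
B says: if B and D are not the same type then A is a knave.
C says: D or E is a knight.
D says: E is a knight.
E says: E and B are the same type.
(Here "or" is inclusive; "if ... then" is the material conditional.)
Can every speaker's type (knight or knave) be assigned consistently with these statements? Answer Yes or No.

One consistent assignment: A=knave, B=knight, C=knight, D=knight, E=knight.

Yes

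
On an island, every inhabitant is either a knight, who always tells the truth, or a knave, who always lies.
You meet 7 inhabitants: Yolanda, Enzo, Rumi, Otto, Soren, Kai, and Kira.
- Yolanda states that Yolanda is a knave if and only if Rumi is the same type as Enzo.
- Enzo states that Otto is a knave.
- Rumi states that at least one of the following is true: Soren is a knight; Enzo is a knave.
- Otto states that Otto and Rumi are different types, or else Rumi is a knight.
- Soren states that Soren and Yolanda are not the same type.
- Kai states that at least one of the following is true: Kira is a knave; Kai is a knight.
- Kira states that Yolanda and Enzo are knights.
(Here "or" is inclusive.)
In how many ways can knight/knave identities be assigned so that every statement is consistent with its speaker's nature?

3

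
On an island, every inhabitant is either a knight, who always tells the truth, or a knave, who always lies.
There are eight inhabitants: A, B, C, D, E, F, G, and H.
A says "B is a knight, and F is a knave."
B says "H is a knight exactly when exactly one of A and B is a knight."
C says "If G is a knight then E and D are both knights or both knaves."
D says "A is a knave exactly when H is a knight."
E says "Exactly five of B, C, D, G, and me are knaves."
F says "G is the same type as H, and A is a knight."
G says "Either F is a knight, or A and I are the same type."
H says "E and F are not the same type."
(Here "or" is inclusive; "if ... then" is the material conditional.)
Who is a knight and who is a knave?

A is a knight, B is a knight, C is a knave, D is a knight, E is a knave, F is a knave, G is a knight, and H is a knave.

A (knight): "B is a knight, and F is a knave" — true. ✓
Since B is a knight, "H is a knight exactly when exactly one of A and B is a knight" needs to be true, which holds.
Since C is a knave, "if G is a knight then E and D are both knights or both knaves" needs to be False, which holds.
D (knight): "A is a knave exactly when H is a knight" — true. ✓
E (knave): "exactly five of B, C, D, G, and me are knaves" — False. ✓
Since F is a knave, "G is the same type as H, and A is a knight" needs to be False, which holds.
As a knight, G's statement "either F is a knight, or A and I are the same type" should be true; it is.
H is a knave, and the claim "E and F are not the same type" is indeed False.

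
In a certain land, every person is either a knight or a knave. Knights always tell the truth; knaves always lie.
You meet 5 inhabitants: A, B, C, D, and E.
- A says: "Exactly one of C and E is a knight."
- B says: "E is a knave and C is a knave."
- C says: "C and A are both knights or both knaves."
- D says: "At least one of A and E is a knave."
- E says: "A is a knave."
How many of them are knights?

3

The unique consistent assignment is A=knight, B=knave, C=knight, D=knight, E=knave.
That has 3 knights.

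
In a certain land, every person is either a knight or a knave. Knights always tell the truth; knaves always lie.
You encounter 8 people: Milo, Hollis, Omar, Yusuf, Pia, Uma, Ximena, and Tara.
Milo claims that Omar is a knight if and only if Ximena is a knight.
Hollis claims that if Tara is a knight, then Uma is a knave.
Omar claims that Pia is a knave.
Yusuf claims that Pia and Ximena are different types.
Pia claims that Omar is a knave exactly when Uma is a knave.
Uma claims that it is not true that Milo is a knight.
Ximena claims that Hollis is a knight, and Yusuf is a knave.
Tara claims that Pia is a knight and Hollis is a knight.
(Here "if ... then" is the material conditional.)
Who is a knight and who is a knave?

As a knight, Milo's statement "Omar is a knight if and only if Ximena is a knight" should be True; it is.
As a knight, Hollis's statement "if Tara is a knight, then Uma is a knave" should be True; it is.
As a knave, Omar's statement "Pia is a knave" should be false; it is.
Yusuf (knight): "Pia and Ximena are different types" — True. ✓
Pia is a knight, so "Omar is a knave exactly when Uma is a knave" must be True — and it is.
Uma is a knave, and the claim "it is not true that Milo is a knight" is indeed false.
Ximena (knave): "Hollis is a knight, and Yusuf is a knave" — false. ✓
Tara is a knight, and the claim "Pia is a knight and Hollis is a knight" is indeed True.

Knights: Milo, Hollis, Yusuf, Pia, and Tara. Knaves: Omar, Uma, and Ximena.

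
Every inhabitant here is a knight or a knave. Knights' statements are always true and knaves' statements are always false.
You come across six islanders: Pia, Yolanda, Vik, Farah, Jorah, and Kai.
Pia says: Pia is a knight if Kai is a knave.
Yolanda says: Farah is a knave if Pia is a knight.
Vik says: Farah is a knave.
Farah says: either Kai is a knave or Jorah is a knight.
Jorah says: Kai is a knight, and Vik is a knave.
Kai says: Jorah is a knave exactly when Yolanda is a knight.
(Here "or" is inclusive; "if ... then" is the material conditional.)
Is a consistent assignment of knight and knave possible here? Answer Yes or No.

Yes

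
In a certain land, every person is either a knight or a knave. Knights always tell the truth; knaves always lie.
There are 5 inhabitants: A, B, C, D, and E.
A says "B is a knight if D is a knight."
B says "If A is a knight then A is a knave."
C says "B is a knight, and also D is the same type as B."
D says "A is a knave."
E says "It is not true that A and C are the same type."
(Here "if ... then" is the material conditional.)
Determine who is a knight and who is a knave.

Knights: A and E. Knaves: B, C, and D.

As a knight, A's statement "B is a knight if D is a knight" should be True; it is.
B is a knave; "if A is a knight then A is a knave" is false, as required.
As a knave, C's statement "B is a knight, and also D is the same type as B" should be false; it is.
D is a knave; "A is a knave" is false, as required.
E is a knight; "it is not true that A and C are the same type" is True, as required.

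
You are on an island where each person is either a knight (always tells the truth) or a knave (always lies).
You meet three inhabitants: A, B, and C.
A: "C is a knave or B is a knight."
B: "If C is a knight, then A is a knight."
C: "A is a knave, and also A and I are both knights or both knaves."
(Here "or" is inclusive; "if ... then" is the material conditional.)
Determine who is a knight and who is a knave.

Knights: A and B. Knaves: C.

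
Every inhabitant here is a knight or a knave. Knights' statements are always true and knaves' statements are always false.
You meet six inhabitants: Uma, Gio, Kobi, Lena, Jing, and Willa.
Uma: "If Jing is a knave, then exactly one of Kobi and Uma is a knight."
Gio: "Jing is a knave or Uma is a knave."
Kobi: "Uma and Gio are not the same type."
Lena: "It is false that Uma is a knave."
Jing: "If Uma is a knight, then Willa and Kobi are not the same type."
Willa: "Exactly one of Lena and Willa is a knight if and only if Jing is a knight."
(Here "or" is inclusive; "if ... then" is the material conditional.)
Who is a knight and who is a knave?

Uma is a knight, so "if Jing is a knave, then exactly one of Kobi and Uma is a knight" must be True — and it is.
Gio is a knight, so "Jing is a knave or Uma is a knave" must be True — and it is.
Kobi is a knave, and the claim "Uma and Gio are not the same type" is indeed false.
Lena is a knight; "it is false that Uma is a knave" is True, as required.
Since Jing is a knave, "if Uma is a knight, then Willa and Kobi are not the same type" needs to be false, which holds.
Willa is a knave, and the claim "exactly one of Lena and Willa is a knight if and only if Jing is a knight" is indeed false.

Knights: Uma, Gio, and Lena. Knaves: Kobi, Jing, and Willa.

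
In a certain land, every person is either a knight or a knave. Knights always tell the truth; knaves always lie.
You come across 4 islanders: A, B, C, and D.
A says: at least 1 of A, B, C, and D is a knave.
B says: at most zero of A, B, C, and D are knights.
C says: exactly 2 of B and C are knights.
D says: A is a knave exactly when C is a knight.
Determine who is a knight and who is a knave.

A is a knight, B is a knave, C is a knave, and D is a knight.

A is a knight, so "at least 1 of A, B, C, and D is a knave" must be True — and it is.
B is a knave, and the claim "at most zero of A, B, C, and D are knights" is indeed false.
C (knave): "exactly 2 of B and C are knights" — false. ✓
D is a knight; "A is a knave exactly when C is a knight" is True, as required.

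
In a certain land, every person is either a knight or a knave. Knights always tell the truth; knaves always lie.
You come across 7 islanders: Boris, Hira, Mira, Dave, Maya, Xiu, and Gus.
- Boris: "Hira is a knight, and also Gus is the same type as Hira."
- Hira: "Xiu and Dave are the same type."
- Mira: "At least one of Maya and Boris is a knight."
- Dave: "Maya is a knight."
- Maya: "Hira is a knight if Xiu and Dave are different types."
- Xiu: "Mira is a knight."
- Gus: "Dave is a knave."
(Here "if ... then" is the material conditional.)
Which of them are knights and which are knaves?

Knights: Hira, Mira, Dave, Maya, and Xiu. Knaves: Boris and Gus.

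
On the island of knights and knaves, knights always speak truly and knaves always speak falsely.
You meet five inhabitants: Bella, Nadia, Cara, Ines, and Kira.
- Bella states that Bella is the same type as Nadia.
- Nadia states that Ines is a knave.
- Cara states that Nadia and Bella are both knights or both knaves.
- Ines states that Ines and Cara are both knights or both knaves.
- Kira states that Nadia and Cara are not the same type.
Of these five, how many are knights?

3

The unique consistent assignment is Bella=knight, Nadia=knight, Cara=knight, Ines=knave, Kira=knave.
That has 3 knights.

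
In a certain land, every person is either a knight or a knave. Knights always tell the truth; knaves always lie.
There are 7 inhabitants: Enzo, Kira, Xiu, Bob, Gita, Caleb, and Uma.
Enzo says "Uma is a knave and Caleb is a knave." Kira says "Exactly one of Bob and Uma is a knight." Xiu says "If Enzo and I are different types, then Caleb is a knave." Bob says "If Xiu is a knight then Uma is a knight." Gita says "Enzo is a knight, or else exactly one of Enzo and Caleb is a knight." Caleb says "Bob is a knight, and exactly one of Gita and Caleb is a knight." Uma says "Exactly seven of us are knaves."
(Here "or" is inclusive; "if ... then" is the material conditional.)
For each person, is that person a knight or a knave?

As a knight, Enzo's statement "Uma is a knave and Caleb is a knave" should be True; it is.
Kira is a knave, so "exactly one of Bob and Uma is a knight" must be false — and it is.
Xiu is a knight, and the claim "if Enzo and I are different types, then Caleb is a knave" is indeed True.
Bob is a knave; "if Xiu is a knight then Uma is a knight" is false, as required.
Gita (knight): "Enzo is a knight, or else exactly one of Enzo and Caleb is a knight" — True. ✓
Caleb is a knave, and the claim "Bob is a knight, and exactly one of Gita and Caleb is a knight" is indeed false.
Uma is a knave; "exactly seven of us are knaves" is false, as required.

Knights: Enzo, Xiu, and Gita. Knaves: Kira, Bob, Caleb, and Uma.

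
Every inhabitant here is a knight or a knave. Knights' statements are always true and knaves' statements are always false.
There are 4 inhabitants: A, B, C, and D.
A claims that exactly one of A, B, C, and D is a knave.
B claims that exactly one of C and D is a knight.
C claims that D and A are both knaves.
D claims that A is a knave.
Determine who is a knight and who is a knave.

A is a knave, B is a knight, C is a knave, and D is a knight.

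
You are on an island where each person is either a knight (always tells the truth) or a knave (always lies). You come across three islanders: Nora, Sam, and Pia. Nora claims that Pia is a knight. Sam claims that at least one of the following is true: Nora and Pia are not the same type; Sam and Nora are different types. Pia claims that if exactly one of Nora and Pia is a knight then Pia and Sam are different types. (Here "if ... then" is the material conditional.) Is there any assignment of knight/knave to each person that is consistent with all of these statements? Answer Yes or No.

No

Checking all 8 assignments, each has at least one speaker whose statement's truth value contradicts their type.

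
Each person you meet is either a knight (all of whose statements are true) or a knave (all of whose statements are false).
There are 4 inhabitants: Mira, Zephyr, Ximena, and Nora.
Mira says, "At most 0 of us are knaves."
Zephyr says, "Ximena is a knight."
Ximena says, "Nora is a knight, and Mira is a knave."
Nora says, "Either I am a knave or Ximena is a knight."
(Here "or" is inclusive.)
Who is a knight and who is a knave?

Mira is a knave, so "at most 0 of us are knaves" must be False — and it is.
Zephyr (knight): "Ximena is a knight" — True. ✓
Ximena is a knight, so "Nora is a knight, and Mira is a knave" must be True — and it is.
Nora is a knight, so "either I am a knave or Ximena is a knight" must be True — and it is.

Mira is a knave, Zephyr is a knight, Ximena is a knight, and Nora is a knight.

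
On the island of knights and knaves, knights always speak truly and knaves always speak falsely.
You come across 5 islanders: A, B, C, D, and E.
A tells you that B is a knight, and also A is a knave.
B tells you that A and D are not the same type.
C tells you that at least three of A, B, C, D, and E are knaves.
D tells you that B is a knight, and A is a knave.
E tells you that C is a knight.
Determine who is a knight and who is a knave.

A is a knave, B is a knave, C is a knight, D is a knave, and E is a knight.

As a knave, A's statement "B is a knight, and also A is a knave" should be false; it is.
Since B is a knave, "A and D are not the same type" needs to be false, which holds.
C is a knight, so "at least three of A, B, C, D, and E are knaves" must be True — and it is.
D (knave): "B is a knight, and A is a knave" — false. ✓
E (knight): "C is a knight" — True. ✓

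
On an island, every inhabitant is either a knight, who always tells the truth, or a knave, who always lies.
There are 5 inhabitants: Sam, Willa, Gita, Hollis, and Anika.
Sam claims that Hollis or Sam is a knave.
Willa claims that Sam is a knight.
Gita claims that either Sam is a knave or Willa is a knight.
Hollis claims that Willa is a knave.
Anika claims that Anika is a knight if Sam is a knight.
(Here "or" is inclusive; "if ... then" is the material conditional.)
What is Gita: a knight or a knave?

Gita is a knight.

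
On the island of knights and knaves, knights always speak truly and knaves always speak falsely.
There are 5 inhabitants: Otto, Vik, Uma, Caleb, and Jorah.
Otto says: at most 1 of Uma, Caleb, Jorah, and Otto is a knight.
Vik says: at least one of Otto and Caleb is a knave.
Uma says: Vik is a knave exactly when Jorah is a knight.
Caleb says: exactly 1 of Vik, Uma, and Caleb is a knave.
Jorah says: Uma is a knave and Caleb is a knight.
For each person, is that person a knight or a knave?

Since Otto is a knave, "at most 1 of Uma, Caleb, Jorah, and Otto is a knight" needs to be false, which holds.
Vik is a knight; "at least one of Otto and Caleb is a knave" is True, as required.
Uma is a knave, so "Vik is a knave exactly when Jorah is a knight" must be false — and it is.
Caleb is a knight, and the claim "exactly 1 of Vik, Uma, and Caleb is a knave" is indeed True.
As a knight, Jorah's statement "Uma is a knave and Caleb is a knight" should be True; it is.

Otto is a knave, Vik is a knight, Uma is a knave, Caleb is a knight, and Jorah is a knight.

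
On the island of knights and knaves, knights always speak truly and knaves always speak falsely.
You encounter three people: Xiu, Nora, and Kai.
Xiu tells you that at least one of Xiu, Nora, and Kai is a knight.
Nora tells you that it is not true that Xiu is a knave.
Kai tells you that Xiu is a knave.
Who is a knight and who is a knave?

Knights: Xiu and Nora. Knaves: Kai.

Xiu is a knight, so "at least one of Xiu, Nora, and Kai is a knight" must be True — and it is.
Nora is a knight, and the claim "it is not true that Xiu is a knave" is indeed True.
As a knave, Kai's statement "Xiu is a knave" should be False; it is.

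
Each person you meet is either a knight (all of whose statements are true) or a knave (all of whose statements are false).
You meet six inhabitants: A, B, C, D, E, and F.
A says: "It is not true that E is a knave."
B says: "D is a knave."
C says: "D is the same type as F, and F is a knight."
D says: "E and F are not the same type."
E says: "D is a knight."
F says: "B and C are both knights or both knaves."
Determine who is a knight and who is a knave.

A is a knave, B is a knight, C is a knave, D is a knave, E is a knave, and F is a knave.

A is a knave, and the claim "it is not true that E is a knave" is indeed false.
As a knight, B's statement "D is a knave" should be true; it is.
Since C is a knave, "D is the same type as F, and F is a knight" needs to be false, which holds.
D is a knave, and the claim "E and F are not the same type" is indeed false.
Since E is a knave, "D is a knight" needs to be false, which holds.
F is a knave; "B and C are both knights or both knaves" is false, as required.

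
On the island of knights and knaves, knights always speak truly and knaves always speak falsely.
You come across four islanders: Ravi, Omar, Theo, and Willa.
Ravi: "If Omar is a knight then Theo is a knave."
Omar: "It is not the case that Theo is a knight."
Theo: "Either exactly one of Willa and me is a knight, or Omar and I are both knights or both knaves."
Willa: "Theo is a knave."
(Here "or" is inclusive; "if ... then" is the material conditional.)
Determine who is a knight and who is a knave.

Ravi is a knight, so "if Omar is a knight then Theo is a knave" must be True — and it is.
Omar (knave): "it is not the case that Theo is a knight" — false. ✓
Theo is a knight, so "either exactly one of Willa and me is a knight, or Omar and I are both knights or both knaves" must be True — and it is.
Since Willa is a knave, "Theo is a knave" needs to be false, which holds.

Knights: Ravi and Theo. Knaves: Omar and Willa.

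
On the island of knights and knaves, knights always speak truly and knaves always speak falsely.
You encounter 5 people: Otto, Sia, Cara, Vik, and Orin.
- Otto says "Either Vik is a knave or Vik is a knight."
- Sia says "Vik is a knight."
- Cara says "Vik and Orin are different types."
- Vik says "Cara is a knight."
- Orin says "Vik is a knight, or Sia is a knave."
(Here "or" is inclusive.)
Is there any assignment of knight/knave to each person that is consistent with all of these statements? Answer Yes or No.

No

Checking all 32 assignments, each has at least one speaker whose statement's truth value contradicts their type.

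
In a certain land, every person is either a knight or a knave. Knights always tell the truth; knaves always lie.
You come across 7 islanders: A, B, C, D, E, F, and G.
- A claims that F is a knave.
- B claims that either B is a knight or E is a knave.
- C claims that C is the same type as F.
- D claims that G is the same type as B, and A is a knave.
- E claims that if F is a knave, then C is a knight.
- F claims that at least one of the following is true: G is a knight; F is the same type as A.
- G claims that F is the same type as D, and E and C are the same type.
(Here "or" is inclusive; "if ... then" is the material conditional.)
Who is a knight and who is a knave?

A is a knave, B is a knight, C is a knight, D is a knight, E is a knight, F is a knight, and G is a knight.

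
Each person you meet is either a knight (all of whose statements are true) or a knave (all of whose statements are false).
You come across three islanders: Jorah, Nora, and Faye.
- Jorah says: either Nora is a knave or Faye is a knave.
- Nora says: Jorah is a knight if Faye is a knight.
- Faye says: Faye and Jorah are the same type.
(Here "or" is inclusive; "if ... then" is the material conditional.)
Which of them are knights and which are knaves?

Jorah is a knight; "either Nora is a knave or Faye is a knave" is True, as required.
Since Nora is a knight, "Jorah is a knight if Faye is a knight" needs to be True, which holds.
Since Faye is a knave, "Faye and Jorah are the same type" needs to be False, which holds.

Knights: Jorah and Nora. Knaves: Faye.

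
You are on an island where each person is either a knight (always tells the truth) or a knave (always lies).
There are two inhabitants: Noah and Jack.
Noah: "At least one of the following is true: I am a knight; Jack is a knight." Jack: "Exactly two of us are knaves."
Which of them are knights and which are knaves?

Noah is a knight, and the claim "at least one of the following is true: I am a knight; Jack is a knight" is indeed true.
Since Jack is a knave, "exactly two of us are knaves" needs to be false, which holds.

Noah is a knight and Jack is a knave.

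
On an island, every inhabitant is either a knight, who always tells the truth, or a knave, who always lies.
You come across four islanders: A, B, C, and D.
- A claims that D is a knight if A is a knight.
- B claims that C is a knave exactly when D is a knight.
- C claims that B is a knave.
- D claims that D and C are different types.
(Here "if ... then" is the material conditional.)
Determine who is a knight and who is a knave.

Knights: A, B, and D. Knaves: C.

Suppose A is a knave. Then A's statement "D is a knight if A is a knight" would have to be false. Checking the 8 ways to assign the others, none is consistent with every speaker.
(For instance, with B=knight, C=knave, D=knight, A's claim "D is a knight if A is a knight" comes out true where it would need to be false.)
So A must be a knight, making "D is a knight if A is a knight" true. Taking A=knight, B=knight, C=knave, D=knight, each remaining statement checks out:
  B (knight): "C is a knave exactly when D is a knight" — true. ✓
  C (knave): "B is a knave" — false. ✓
  D (knight): "D and C are different types" — true. ✓
This is the unique consistent assignment.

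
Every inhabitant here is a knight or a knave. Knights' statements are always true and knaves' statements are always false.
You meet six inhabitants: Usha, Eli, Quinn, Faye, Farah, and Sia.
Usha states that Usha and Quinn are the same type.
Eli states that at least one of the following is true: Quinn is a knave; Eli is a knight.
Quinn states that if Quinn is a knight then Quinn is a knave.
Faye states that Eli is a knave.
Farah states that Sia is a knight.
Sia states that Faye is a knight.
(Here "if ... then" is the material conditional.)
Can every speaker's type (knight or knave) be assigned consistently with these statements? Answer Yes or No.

No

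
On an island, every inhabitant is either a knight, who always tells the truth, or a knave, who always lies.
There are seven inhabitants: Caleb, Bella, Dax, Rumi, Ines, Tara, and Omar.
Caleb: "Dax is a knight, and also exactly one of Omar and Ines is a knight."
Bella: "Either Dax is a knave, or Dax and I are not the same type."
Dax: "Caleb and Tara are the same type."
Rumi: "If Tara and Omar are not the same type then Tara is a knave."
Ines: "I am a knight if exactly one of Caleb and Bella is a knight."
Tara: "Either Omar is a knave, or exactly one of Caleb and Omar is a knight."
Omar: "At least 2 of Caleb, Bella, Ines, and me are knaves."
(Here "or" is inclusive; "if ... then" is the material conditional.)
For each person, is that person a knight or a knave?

Caleb is a knave, Bella is a knight, Dax is a knave, Rumi is a knight, Ines is a knave, Tara is a knight, and Omar is a knight.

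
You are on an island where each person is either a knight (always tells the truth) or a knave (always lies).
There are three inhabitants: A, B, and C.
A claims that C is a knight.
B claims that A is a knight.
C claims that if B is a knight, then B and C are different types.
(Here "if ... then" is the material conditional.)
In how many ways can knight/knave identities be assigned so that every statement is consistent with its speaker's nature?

0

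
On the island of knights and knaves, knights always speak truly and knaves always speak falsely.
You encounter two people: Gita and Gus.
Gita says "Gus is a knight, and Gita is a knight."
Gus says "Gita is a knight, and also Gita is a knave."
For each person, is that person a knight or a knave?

Gita is a knave and Gus is a knave.

Gita (knave): "Gus is a knight, and Gita is a knight" — false. ✓
As a knave, Gus's statement "Gita is a knight, and also Gita is a knave" should be false; it is.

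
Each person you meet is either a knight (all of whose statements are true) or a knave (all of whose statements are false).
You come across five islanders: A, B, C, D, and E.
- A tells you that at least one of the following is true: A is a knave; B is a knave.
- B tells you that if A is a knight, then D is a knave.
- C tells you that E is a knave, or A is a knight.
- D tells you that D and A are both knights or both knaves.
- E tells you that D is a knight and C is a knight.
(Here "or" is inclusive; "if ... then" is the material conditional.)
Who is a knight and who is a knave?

A is a knight, B is a knave, C is a knight, D is a knight, and E is a knight.

As a knight, A's statement "at least one of the following is true: A is a knave; B is a knave" should be true; it is.
B is a knave; "if A is a knight, then D is a knave" is false, as required.
As a knight, C's statement "E is a knave, or A is a knight" should be true; it is.
As a knight, D's statement "D and A are both knights or both knaves" should be true; it is.
E is a knight; "D is a knight and C is a knight" is true, as required.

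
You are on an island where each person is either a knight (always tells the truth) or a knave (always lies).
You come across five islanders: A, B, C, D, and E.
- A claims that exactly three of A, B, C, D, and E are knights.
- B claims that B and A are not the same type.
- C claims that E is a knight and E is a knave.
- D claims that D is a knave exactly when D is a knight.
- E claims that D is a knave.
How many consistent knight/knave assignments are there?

Consistent assignments:
  A=knave, B=knight, C=knave, D=knave, E=knight
  A=knave, B=knave, C=knave, D=knave, E=knight

2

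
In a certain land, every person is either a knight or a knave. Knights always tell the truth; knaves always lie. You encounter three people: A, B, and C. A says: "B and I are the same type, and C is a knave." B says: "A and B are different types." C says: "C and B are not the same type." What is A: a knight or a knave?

A is a knave.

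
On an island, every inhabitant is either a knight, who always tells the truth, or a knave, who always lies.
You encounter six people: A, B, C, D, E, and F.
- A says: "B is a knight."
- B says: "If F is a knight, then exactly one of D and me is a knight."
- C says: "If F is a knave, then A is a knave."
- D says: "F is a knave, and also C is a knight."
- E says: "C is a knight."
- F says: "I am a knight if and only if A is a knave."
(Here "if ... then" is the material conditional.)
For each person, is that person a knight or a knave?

A is a knave, B is a knave, C is a knight, D is a knave, E is a knight, and F is a knight.

A is a knave, and the claim "B is a knight" is indeed False.
B (knave): "if F is a knight, then exactly one of D and me is a knight" — False. ✓
C is a knight; "if F is a knave, then A is a knave" is true, as required.
Since D is a knave, "F is a knave, and also C is a knight" needs to be False, which holds.
E is a knight, so "C is a knight" must be true — and it is.
F is a knight; "I am a knight if and only if A is a knave" is true, as required.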